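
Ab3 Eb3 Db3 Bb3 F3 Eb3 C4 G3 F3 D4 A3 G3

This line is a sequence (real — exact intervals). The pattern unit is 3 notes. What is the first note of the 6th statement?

Taking 3-note groups, the heads are Ab3, Bb3, C4, D4: the pattern moves up a 2nd.
Continuing: E4 → F#4. Statement 6 starts on F#4.

F#4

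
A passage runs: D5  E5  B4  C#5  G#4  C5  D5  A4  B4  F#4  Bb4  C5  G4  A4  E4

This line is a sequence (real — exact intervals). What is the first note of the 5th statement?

Gb4

With a 5-note motive the entries are D5, C5, Bb4, each down a 2nd from the previous.
Continuing: Ab4 → Gb4. Statement 5 starts on Gb4.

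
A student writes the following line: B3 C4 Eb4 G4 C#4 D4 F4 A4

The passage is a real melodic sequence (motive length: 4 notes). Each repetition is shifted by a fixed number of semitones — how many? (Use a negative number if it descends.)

2

Taking 4-note groups, the heads are B3, C#4: the pattern moves up a 2nd.
B3 to C#4 spans +2 semitones.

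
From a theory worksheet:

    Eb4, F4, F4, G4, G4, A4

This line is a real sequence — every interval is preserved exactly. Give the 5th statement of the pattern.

B4 C#5

The 2-note cells begin on Eb4, F4, G4 — each up a 2nd from the last.
Continuing the starts: A4 → B4.
So cell 5 is B4 C#5.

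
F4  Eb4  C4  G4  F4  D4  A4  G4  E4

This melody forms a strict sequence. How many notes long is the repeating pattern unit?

3

There are 9 notes; a 3-note unit gives 3 cells:
F4 Eb4 C4 | G4 F4 D4 | A4 G4 E4
That's a consistent up a 2nd shift per cell, and no other grouping gives one.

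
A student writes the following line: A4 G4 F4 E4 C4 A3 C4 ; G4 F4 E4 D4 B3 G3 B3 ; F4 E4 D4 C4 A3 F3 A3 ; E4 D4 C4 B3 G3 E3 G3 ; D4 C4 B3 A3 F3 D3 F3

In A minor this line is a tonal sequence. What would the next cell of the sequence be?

C4 B3 A3 G3 E3 C3 E3

Taking 7-note groups, the heads are A4, G4, F4, E4, D4: the pattern moves down a 2nd.
From C4 the diatonic shape gives C4 B3 A3 G3 E3 C3 E3.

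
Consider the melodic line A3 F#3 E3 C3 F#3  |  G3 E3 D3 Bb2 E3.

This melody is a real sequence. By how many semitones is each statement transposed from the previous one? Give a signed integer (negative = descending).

-2

The 5-note cells begin on A3, G3 — each down a 2nd from the last.
A3 to G3 spans -2 semitones.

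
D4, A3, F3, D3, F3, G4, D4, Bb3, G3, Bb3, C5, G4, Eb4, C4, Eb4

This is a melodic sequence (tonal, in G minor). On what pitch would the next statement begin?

Unit = 5 notes; the statements start on D4, G4, C5, moving up a 4th each time.
One more step up a 4th gives F5.

F5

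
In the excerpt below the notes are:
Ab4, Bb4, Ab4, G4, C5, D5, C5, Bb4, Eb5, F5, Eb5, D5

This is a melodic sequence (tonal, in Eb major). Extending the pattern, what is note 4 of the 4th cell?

With 4-note cells, note 4 of each statement runs G4, Bb4, D5.
One more up a 3rd gives F5.

F5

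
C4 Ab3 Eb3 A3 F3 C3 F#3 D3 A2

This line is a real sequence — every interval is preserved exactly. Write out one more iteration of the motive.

Taking 3-note groups, the heads are C4, A3, F#3: the pattern moves down a 3rd.
Statement 4 starts on D#3 and keeps the same exact contour: D#3 B2 F#2.

D#3 B2 F#2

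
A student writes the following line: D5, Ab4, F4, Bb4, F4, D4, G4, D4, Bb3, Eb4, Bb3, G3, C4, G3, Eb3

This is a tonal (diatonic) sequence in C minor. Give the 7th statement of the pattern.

Unit = 3 notes; the statements start on D5, Bb4, G4, Eb4, C4, moving down a 3rd each time.
Continuing the starts: Ab3 → F3.
So cell 7 is F3 C3 Ab2.

F3 C3 Ab2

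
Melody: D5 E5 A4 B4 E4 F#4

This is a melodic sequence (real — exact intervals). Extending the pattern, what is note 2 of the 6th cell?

With 2-note cells, note 2 of each statement runs E5, B4, F#4.
Each moves down a 4th. Continuing: C#4 → G#3 → D#3.

D#3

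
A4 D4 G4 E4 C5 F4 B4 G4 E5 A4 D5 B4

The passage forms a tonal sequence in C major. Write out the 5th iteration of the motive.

B5 E5 A5 F5

Taking 4-note groups, the heads are A4, C5, E5: the pattern moves up a 3rd.
Carrying on: G5 → B5.
From B5 the diatonic shape gives B5 E5 A5 F5.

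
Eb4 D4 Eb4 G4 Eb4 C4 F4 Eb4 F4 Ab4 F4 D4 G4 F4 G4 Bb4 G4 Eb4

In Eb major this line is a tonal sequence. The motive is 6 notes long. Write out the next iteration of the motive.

Ab4 G4 Ab4 C5 Ab4 F4

The 6-note cells begin on Eb4, F4, G4 — each up a 2nd from the last.
Statement 4 starts on Ab4 and keeps the same diatonic contour: Ab4 G4 Ab4 C5 Ab4 F4.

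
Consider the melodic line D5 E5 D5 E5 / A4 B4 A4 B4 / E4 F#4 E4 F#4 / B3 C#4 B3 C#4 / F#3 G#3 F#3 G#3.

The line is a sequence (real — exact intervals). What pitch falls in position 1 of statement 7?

With 4-note cells, note 1 of each statement runs D5, A4, E4, B3, F#3.
Extending down a 4th: C#3 → G#2.

G#2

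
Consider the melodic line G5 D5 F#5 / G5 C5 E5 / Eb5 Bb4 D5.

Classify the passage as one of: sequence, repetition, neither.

Note 1 of cell 2 is G5; if this were a sequence it would be F5. No unit length gives a consistent transposition pattern.

neither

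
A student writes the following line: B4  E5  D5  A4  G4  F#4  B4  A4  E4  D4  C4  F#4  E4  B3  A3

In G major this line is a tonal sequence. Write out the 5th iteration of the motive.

D3 G3 F#3 C3 B2

With a 5-note motive the entries are B4, F#4, C4, each down a 4th from the previous.
Carrying on: G3 → D3.
So cell 5 is D3 G3 F#3 C3 B2.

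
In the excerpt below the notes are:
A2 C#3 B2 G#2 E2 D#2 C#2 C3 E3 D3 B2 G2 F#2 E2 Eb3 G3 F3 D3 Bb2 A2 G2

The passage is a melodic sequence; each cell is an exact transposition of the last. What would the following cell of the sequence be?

Gb3 Bb3 Ab3 F3 Db3 C3 Bb2

The 7-note cells begin on A2, C3, Eb3 — each up a 3rd from the last.
So cell 4 is Gb3 Bb3 Ab3 F3 Db3 C3 Bb2.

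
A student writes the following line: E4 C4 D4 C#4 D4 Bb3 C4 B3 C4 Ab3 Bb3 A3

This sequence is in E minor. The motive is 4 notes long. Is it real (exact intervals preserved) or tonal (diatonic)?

Each cell has the same semitone pattern (-4, 2, -1) — intervals are preserved exactly.
And C#4 lies outside E minor, so the sequence is real rather than tonal.

real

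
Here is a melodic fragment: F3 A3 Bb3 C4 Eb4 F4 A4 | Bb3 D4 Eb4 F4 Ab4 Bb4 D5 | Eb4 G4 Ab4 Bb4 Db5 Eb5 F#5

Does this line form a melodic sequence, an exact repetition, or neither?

Note 7 of cell 3 is F#5; if this were a sequence it would be G5. No unit length gives a consistent transposition pattern.

neither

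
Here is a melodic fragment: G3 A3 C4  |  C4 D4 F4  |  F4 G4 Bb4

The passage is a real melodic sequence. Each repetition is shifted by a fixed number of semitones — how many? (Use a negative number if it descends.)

Unit = 3 notes; the statements start on G3, C4, F4, moving up a 4th each time.
G3 to C4 spans +5 semitones.

5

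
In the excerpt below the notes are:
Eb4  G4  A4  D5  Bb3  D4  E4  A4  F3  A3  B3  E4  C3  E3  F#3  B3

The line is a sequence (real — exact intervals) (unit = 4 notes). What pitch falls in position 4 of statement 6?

C#3

The unit is 4 notes. Position-4 pitches of the 4 shown cells: D5, A4, E4, B3.
Each moves down a 4th. Continuing: F#3 → C#3.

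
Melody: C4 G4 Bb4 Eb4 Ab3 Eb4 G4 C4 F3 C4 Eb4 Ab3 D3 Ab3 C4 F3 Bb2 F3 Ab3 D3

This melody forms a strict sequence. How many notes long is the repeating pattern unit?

4

Try groups of 4 (5 cells in 20 notes):
C4 G4 Bb4 Eb4 | Ab3 Eb4 G4 C4 | F3 C4 Eb4 Ab3 | D3 Ab3 C4 F3 | Bb2 F3 Ab3 D3
Each cell is the previous one down a 3rd — so the unit is 4 notes.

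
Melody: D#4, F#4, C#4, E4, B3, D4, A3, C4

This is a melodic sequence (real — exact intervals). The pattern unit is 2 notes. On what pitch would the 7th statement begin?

The 2-note cells begin on D#4, C#4, B3, A3 — each down a 2nd from the last.
Continuing: G3 → F3 → Eb3. Statement 7 starts on Eb3.

Eb3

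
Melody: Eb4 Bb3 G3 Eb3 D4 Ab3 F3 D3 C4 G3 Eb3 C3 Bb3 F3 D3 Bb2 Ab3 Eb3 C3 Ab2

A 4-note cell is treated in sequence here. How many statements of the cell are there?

5

20 notes in groups of 4 gives 20/4 = 5 statements.
Starts: Eb4, D4, C4, Bb3, Ab3 — each down a 2nd.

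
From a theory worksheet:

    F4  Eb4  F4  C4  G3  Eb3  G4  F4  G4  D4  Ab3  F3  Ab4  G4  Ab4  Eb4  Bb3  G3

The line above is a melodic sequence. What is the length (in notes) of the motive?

Try groups of 6 (3 cells in 18 notes):
F4 Eb4 F4 C4 G3 Eb3 | G4 F4 G4 D4 Ab3 F3 | Ab4 G4 Ab4 Eb4 Bb3 G3
That's a consistent up a 2nd shift per cell, and no other grouping gives one.

6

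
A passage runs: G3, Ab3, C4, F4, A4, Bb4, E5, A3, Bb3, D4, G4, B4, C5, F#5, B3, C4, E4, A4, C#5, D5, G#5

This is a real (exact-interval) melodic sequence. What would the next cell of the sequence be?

The 7-note cells begin on G3, A3, B3 — each up a 2nd from the last.
Statement 4 starts on C#4 and keeps the same exact contour: C#4 D4 F#4 B4 D#5 E5 A#5.

C#4 D4 F#4 B4 D#5 E5 A#5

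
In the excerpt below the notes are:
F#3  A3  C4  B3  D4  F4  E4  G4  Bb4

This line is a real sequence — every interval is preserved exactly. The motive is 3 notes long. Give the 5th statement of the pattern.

D5 F5 Ab5

Taking 3-note groups, the heads are F#3, B3, E4: the pattern moves up a 4th.
Extending up a 4th: A4 → D5.
Statement 5 starts on D5 and keeps the same exact contour: D5 F5 Ab5.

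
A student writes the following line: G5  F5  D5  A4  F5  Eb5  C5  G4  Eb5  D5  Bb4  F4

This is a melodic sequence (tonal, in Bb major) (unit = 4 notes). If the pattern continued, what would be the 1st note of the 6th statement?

Bb4

Grouping in 4s, the 1st note of each cell is G5, F5, Eb5.
Carrying that down a 2nd forward: D5 → C5 → Bb4.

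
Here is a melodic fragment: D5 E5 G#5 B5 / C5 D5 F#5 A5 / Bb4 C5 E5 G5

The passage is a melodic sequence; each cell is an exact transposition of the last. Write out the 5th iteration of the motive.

Gb4 Ab4 C5 Eb5

The 4-note cells begin on D5, C5, Bb4 — each down a 2nd from the last.
Carrying on: Ab4 → Gb4.
Statement 5 starts on Gb4 and keeps the same exact contour: Gb4 Ab4 C5 Eb5.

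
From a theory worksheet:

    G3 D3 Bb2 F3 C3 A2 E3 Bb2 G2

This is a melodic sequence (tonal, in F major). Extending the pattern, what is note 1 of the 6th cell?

Bb2

The unit is 3 notes. Position-1 pitches of the 3 shown cells: G3, F3, E3.
Each moves down a 2nd. Continuing: D3 → C3 → Bb2.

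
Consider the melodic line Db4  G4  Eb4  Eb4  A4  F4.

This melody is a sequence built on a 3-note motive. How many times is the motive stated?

2

6 notes in groups of 3 gives 6/3 = 2 statements.
Starts: Db4, Eb4 — each up a 2nd.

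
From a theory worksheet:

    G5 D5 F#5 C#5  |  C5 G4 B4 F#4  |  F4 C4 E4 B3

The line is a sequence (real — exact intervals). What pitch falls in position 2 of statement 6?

Eb2

Grouping in 4s, the 2nd note of each cell is D5, G4, C4.
Carrying that down a 5th forward: F3 → Bb2 → Eb2.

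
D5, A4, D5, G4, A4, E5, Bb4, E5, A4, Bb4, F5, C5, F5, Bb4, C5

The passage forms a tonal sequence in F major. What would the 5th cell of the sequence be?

Taking 5-note groups, the heads are D5, E5, F5: the pattern moves up a 2nd.
Continuing the starts: G5 → A5.
From A5 the diatonic shape gives A5 E5 A5 D5 E5.

A5 E5 A5 D5 E5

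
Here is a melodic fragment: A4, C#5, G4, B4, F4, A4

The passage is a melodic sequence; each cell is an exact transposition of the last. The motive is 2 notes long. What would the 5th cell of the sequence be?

Db4 F4

Unit = 2 notes; the statements start on A4, G4, F4, moving down a 2nd each time.
Extending down a 2nd: Eb4 → Db4.
So cell 5 is Db4 F4.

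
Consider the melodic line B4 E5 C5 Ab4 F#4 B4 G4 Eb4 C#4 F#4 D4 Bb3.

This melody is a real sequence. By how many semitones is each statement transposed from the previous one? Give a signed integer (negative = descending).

The 4-note cells begin on B4, F#4, C#4 — each down a 4th from the last.
Counting half-steps from B4 to F#4: -5.

-5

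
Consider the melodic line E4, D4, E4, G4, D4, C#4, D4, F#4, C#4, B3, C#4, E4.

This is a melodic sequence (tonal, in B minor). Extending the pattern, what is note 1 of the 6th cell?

G3

The unit is 4 notes. Position-1 pitches of the 3 shown cells: E4, D4, C#4.
Extending down a 2nd: B3 → A3 → G3.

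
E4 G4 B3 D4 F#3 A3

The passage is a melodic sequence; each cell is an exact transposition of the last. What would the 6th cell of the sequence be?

The 2-note cells begin on E4, B3, F#3 — each down a 4th from the last.
Carrying on: C#3 → G#2 → D#2.
From D#2 the exact shape gives D#2 F#2.

D#2 F#2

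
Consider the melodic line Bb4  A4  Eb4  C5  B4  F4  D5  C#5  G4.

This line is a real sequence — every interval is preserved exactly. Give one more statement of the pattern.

Unit = 3 notes; the statements start on Bb4, C5, D5, moving up a 2nd each time.
Statement 4 starts on E5 and keeps the same exact contour: E5 D#5 A4.

E5 D#5 A4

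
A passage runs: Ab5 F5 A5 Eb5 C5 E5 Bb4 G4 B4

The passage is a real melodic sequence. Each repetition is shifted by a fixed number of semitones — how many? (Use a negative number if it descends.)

Taking 3-note groups, the heads are Ab5, Eb5, Bb4: the pattern moves down a 4th.
Ab5→Eb5 is 75 − 80 = -5 semitones.

-5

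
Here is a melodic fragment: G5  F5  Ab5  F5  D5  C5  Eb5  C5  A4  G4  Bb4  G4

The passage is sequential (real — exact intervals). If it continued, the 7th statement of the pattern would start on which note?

C#3

Unit = 4 notes; the statements start on G5, D5, A4, moving down a 4th each time.
Continuing: E4 → B3 → F#3 → C#3. Statement 7 starts on C#3.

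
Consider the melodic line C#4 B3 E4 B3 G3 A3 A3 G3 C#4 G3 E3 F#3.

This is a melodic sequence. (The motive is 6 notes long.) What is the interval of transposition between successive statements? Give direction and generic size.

down a 3rd

With a 6-note motive the entries are C#4, A3, each down a 3rd from the previous.
From C#4 to A3: down a 3rd.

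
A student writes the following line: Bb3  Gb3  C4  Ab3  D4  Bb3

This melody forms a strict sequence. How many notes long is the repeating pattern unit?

Try groups of 2 (3 cells in 6 notes):
Bb3 Gb3 | C4 Ab3 | D4 Bb3
That's a consistent up a 2nd shift per cell, and no other grouping gives one.

2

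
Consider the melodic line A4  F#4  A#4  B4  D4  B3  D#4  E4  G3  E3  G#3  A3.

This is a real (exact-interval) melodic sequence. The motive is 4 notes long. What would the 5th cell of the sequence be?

F2 D2 F#2 G2

With a 4-note motive the entries are A4, D4, G3, each down a 5th from the previous.
Carrying on: C3 → F2.
So cell 5 is F2 D2 F#2 G2.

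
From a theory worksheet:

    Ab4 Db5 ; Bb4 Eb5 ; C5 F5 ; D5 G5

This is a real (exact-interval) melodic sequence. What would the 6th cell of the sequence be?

Taking 2-note groups, the heads are Ab4, Bb4, C5, D5: the pattern moves up a 2nd.
Extending up a 2nd: E5 → F#5.
So cell 6 is F#5 B5.

F#5 B5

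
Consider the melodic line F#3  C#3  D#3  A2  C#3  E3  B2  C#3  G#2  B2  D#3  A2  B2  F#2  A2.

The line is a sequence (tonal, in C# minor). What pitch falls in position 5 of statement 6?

E2

Grouping in 5s, the 5th note of each cell is C#3, B2, A2.
Extending down a 2nd: G#2 → F#2 → E2.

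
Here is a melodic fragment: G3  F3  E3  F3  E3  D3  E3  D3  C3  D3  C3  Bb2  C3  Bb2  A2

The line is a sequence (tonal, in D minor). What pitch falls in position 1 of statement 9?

F2

The unit is 3 notes. Position-1 pitches of the 5 shown cells: G3, F3, E3, D3, C3.
Carrying that down a 2nd forward: Bb2 → A2 → G2 → F2.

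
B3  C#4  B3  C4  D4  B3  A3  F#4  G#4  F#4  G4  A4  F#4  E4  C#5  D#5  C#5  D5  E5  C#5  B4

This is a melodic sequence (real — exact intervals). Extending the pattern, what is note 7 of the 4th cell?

F#5

The unit is 7 notes. Position-7 pitches of the 3 shown cells: A3, E4, B4.
One more up a 5th gives F#5.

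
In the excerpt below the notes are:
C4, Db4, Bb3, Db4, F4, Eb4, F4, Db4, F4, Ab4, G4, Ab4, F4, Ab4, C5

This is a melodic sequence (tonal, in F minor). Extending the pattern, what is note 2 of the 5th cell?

Eb5

With 5-note cells, note 2 of each statement runs Db4, F4, Ab4.
Extending up a 3rd: C5 → Eb5.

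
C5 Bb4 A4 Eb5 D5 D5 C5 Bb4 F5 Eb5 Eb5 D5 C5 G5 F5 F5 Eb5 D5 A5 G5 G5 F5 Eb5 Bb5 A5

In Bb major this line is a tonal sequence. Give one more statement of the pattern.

Unit = 5 notes; the statements start on C5, D5, Eb5, F5, G5, moving up a 2nd each time.
From A5 the diatonic shape gives A5 G5 F5 C6 Bb5.

A5 G5 F5 C6 Bb5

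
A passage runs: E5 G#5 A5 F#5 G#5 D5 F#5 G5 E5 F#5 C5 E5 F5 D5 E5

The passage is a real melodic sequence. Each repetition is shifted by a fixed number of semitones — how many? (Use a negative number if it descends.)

Unit = 5 notes; the statements start on E5, D5, C5, moving down a 2nd each time.
E5→D5 is 74 − 76 = -2 semitones.

-2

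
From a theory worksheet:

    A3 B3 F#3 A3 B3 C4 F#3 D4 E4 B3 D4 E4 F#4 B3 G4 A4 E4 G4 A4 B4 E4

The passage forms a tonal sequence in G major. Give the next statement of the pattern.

The 7-note cells begin on A3, D4, G4 — each up a 4th from the last.
Statement 4 starts on C5 and keeps the same diatonic contour: C5 D5 A4 C5 D5 E5 A4.

C5 D5 A4 C5 D5 E5 A4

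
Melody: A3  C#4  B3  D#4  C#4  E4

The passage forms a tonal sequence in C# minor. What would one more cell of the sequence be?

Unit = 2 notes; the statements start on A3, B3, C#4, moving up a 2nd each time.
So cell 4 is D#4 F#4.

D#4 F#4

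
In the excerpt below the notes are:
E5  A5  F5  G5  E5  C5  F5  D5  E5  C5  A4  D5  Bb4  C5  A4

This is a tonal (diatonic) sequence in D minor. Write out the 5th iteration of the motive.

D4 G4 E4 F4 D4

Unit = 5 notes; the statements start on E5, C5, A4, moving down a 3rd each time.
Extending down a 3rd: F4 → D4.
From D4 the diatonic shape gives D4 G4 E4 F4 D4.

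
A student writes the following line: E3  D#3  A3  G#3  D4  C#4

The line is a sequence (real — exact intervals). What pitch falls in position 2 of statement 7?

The unit is 2 notes. Position-2 pitches of the 3 shown cells: D#3, G#3, C#4.
Carrying that up a 4th forward: F#4 → B4 → E5 → A5.

A5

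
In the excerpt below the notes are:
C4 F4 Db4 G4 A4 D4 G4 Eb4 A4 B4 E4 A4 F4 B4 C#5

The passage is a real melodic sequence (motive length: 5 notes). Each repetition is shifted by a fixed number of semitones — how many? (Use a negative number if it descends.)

2

With a 5-note motive the entries are C4, D4, E4, each up a 2nd from the previous.
C4→D4 is 62 − 60 = 2 semitones.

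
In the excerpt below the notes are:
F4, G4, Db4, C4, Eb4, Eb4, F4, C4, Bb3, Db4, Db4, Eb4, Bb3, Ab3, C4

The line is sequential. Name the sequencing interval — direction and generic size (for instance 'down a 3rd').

With a 5-note motive the entries are F4, Eb4, Db4, each down a 2nd from the previous.
From F4 to Eb4: down a 2nd.

down a 2nd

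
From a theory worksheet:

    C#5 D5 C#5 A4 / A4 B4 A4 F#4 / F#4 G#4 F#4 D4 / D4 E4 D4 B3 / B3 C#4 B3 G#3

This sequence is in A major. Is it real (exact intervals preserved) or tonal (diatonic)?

tonal

Every note is diatonic to A major.
Cell 1 has +1 semitones from note 1 to 2, but cell 2 has +2 — the interval quality changes while the contour stays the same, which is the hallmark of a tonal sequence.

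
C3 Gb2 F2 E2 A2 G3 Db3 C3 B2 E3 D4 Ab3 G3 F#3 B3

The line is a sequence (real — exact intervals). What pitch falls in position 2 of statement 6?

F5

With 5-note cells, note 2 of each statement runs Gb2, Db3, Ab3.
Extending up a 5th: Eb4 → Bb4 → F5.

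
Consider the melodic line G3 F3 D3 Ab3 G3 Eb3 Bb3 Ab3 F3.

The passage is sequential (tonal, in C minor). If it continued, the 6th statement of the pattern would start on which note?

Eb4

With a 3-note motive the entries are G3, Ab3, Bb3, each up a 2nd from the previous.
Extending the heads up a 2nd: C4 → D4 → Eb4.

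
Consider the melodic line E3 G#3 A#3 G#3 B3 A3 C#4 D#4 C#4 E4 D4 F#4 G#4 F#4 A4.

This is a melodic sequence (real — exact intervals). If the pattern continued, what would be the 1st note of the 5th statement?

With 5-note cells, note 1 of each statement runs E3, A3, D4.
Each moves up a 4th. Continuing: G4 → C5.

C5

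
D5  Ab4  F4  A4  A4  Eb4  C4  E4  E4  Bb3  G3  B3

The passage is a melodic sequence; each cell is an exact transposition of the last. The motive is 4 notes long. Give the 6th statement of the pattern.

Taking 4-note groups, the heads are D5, A4, E4: the pattern moves down a 4th.
Continuing the starts: B3 → F#3 → C#3.
So cell 6 is C#3 G2 E2 G#2.

C#3 G2 E2 G#2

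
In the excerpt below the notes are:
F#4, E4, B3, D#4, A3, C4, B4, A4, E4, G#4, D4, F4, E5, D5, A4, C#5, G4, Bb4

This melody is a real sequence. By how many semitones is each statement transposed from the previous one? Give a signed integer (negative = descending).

The 6-note cells begin on F#4, B4, E5 — each up a 4th from the last.
Counting half-steps from F#4 to B4: 5.

5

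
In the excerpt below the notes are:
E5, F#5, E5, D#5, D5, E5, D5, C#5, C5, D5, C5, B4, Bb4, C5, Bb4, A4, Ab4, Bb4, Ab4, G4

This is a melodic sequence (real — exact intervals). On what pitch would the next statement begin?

The 4-note cells begin on E5, D5, C5, Bb4, Ab4 — each down a 2nd from the last.
The next head, down a 2nd from Ab4, is Gb4.

Gb4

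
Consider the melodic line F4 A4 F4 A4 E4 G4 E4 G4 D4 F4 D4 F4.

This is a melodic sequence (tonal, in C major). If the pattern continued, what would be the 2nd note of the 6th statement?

The unit is 4 notes. Position-2 pitches of the 3 shown cells: A4, G4, F4.
Extending down a 2nd: E4 → D4 → C4.

C4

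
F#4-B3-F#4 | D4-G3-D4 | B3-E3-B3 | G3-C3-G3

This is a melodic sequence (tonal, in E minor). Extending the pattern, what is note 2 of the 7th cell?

The unit is 3 notes. Position-2 pitches of the 4 shown cells: B3, G3, E3, C3.
Each moves down a 3rd. Continuing: A2 → F#2 → D2.

D2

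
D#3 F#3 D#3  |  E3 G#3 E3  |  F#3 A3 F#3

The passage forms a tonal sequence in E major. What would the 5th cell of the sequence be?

A3 C#4 A3

Unit = 3 notes; the statements start on D#3, E3, F#3, moving up a 2nd each time.
Extending up a 2nd: G#3 → A3.
From A3 the diatonic shape gives A3 C#4 A3.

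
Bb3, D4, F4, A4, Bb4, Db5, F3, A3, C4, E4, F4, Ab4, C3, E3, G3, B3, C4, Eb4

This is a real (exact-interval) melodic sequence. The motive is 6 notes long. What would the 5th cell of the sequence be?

D2 F#2 A2 C#3 D3 F3

The 6-note cells begin on Bb3, F3, C3 — each down a 4th from the last.
Carrying on: G2 → D2.
So cell 5 is D2 F#2 A2 C#3 D3 F3.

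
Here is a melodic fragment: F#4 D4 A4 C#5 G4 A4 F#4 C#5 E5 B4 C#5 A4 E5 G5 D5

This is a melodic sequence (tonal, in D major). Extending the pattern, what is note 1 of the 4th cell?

The unit is 5 notes. Position-1 pitches of the 3 shown cells: F#4, A4, C#5.
One more up a 3rd gives E5.

E5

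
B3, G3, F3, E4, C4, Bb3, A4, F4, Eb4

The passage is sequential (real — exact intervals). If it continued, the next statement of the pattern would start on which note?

D5

Taking 3-note groups, the heads are B3, E4, A4: the pattern moves up a 4th.
One more step up a 4th gives D5.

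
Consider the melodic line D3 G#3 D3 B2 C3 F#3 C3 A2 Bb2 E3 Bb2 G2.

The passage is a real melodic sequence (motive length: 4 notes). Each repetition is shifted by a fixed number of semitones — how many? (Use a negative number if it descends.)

-2

Unit = 4 notes; the statements start on D3, C3, Bb2, moving down a 2nd each time.
D3 to C3 spans -2 semitones.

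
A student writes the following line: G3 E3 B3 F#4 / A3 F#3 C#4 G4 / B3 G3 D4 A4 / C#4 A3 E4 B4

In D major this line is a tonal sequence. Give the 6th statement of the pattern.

Unit = 4 notes; the statements start on G3, A3, B3, C#4, moving up a 2nd each time.
Carrying on: D4 → E4.
So cell 6 is E4 C#4 G4 D5.

E4 C#4 G4 D5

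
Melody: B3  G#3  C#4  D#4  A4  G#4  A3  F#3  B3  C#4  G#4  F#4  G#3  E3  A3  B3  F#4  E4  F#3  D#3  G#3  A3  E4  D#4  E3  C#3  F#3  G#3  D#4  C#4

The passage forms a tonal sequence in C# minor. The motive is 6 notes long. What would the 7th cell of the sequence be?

The 6-note cells begin on B3, A3, G#3, F#3, E3 — each down a 2nd from the last.
Continuing the starts: D#3 → C#3.
So cell 7 is C#3 A2 D#3 E3 B3 A3.

C#3 A2 D#3 E3 B3 A3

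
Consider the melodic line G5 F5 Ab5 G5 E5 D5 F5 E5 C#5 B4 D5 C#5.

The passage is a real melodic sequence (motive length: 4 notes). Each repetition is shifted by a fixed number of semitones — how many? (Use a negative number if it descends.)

Unit = 4 notes; the statements start on G5, E5, C#5, moving down a 3rd each time.
G5→E5 is 76 − 79 = -3 semitones.

-3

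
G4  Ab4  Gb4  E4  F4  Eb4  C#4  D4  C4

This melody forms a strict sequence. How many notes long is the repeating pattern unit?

3

There are 9 notes; a 3-note unit gives 3 cells:
G4 Ab4 Gb4 | E4 F4 Eb4 | C#4 D4 C4
Every group is a transposition down a 3rd of the one before; no shorter unit works.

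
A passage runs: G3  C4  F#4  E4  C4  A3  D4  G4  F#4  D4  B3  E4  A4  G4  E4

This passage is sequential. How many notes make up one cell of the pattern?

Try groups of 5 (3 cells in 15 notes):
G3 C4 F#4 E4 C4 | A3 D4 G4 F#4 D4 | B3 E4 A4 G4 E4
That's a consistent up a 2nd shift per cell, and no other grouping gives one.

5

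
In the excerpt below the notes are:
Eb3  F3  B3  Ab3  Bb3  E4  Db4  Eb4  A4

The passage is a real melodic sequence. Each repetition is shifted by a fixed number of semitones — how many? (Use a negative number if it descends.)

5

With a 3-note motive the entries are Eb3, Ab3, Db4, each up a 4th from the previous.
Eb3 to Ab3 spans +5 semitones.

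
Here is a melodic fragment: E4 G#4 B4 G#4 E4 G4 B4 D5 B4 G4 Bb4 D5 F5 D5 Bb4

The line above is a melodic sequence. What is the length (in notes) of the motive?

15 notes total. Splitting into 3 groups of 5:
E4 G#4 B4 G#4 E4 | G4 B4 D5 B4 G4 | Bb4 D5 F5 D5 Bb4
Each cell is the previous one up a 3rd — so the unit is 5 notes.

5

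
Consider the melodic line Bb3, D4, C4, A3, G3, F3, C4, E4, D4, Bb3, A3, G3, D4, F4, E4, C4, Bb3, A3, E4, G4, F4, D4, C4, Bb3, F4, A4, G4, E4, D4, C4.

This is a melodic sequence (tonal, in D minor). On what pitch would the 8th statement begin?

The 6-note cells begin on Bb3, C4, D4, E4, F4 — each up a 2nd from the last.
Extending the heads up a 2nd: G4 → A4 → Bb4.

Bb4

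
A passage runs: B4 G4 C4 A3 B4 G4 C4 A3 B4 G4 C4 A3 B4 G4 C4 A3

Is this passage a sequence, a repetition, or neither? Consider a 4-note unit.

Each 4-note cell is identical (B4 G4 C4 A3), restated at the same pitch.

repetition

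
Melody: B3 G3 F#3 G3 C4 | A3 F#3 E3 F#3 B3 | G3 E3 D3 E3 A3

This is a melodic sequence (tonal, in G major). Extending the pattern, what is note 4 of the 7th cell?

With 5-note cells, note 4 of each statement runs G3, F#3, E3.
Each moves down a 2nd. Continuing: D3 → C3 → B2 → A2.

A2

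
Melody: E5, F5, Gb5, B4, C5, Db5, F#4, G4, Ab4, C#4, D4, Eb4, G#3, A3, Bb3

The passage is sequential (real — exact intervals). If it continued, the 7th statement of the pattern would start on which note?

With a 3-note motive the entries are E5, B4, F#4, C#4, G#3, each down a 4th from the previous.
Continuing: D#3 → A#2. Statement 7 starts on A#2.

A#2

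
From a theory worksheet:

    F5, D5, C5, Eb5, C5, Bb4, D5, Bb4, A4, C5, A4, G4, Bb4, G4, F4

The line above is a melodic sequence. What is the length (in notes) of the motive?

3

There are 15 notes; a 3-note unit gives 5 cells:
F5 D5 C5 | Eb5 C5 Bb4 | D5 Bb4 A4 | C5 A4 G4 | Bb4 G4 F4
Each cell is the previous one down a 2nd — so the unit is 3 notes.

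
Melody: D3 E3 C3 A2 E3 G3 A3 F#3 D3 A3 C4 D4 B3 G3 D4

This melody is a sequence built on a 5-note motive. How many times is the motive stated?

3

15 notes in groups of 5 gives 15/5 = 3 statements.
Starts: D3, G3, C4 — each up a 4th.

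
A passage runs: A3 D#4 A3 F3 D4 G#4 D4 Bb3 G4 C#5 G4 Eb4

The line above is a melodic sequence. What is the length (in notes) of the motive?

Try groups of 4 (3 cells in 12 notes):
A3 D#4 A3 F3 | D4 G#4 D4 Bb3 | G4 C#5 G4 Eb4
Every group is a transposition up a 4th of the one before; no shorter unit works.

4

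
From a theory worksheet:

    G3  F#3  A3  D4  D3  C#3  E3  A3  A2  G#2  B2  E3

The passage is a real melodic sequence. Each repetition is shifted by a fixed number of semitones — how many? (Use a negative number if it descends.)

With a 4-note motive the entries are G3, D3, A2, each down a 4th from the previous.
Counting half-steps from G3 to D3: -5.

-5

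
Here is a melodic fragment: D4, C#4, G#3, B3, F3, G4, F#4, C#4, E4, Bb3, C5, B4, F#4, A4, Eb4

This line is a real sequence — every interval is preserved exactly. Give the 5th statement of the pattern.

The 5-note cells begin on D4, G4, C5 — each up a 4th from the last.
Extending up a 4th: F5 → Bb5.
From Bb5 the exact shape gives Bb5 A5 E5 G5 Db5.

Bb5 A5 E5 G5 Db5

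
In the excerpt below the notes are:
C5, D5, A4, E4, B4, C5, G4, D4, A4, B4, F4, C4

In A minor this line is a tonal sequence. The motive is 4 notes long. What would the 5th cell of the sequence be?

F4 G4 D4 A3

Taking 4-note groups, the heads are C5, B4, A4: the pattern moves down a 2nd.
Carrying on: G4 → F4.
From F4 the diatonic shape gives F4 G4 D4 A3.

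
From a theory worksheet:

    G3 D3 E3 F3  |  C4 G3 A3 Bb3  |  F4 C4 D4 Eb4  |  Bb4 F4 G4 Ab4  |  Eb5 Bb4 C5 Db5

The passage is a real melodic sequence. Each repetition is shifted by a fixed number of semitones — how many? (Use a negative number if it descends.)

5

Taking 4-note groups, the heads are G3, C4, F4, Bb4, Eb5: the pattern moves up a 4th.
G3→C4 is 60 − 55 = 5 semitones.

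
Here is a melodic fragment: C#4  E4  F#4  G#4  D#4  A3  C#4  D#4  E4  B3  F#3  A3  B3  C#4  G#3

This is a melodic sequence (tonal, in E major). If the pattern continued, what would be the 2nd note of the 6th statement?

B2

Grouping in 5s, the 2nd note of each cell is E4, C#4, A3.
Extending down a 3rd: F#3 → D#3 → B2.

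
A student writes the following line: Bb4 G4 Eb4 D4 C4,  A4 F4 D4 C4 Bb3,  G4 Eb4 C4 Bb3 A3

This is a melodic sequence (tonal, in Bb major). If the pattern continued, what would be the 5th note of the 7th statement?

D3

Grouping in 5s, the 5th note of each cell is C4, Bb3, A3.
Extending down a 2nd: G3 → F3 → Eb3 → D3.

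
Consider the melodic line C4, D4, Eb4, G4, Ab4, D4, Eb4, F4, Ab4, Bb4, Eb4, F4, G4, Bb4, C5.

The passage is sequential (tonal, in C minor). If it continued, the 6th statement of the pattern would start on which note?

Taking 5-note groups, the heads are C4, D4, Eb4: the pattern moves up a 2nd.
Continuing: F4 → G4 → Ab4. Statement 6 starts on Ab4.

Ab4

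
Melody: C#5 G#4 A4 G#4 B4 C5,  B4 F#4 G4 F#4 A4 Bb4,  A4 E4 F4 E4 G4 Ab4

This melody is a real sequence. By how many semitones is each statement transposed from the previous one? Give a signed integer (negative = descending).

Taking 6-note groups, the heads are C#5, B4, A4: the pattern moves down a 2nd.
C#5→B4 is 71 − 73 = -2 semitones.

-2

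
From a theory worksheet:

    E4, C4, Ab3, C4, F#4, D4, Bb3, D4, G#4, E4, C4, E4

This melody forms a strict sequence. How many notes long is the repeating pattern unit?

There are 12 notes; a 4-note unit gives 3 cells:
E4 C4 Ab3 C4 | F#4 D4 Bb3 D4 | G#4 E4 C4 E4
Every group is a transposition up a 2nd of the one before; no shorter unit works.

4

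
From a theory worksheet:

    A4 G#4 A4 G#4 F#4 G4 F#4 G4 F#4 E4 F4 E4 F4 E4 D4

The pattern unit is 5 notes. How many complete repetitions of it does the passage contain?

15 notes in groups of 5 gives 15/5 = 3 statements.
Starts: A4, G4, F4 — each down a 2nd.

3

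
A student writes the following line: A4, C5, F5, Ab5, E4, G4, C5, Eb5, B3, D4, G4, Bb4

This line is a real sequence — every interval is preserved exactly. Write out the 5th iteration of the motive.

C#3 E3 A3 C4

Unit = 4 notes; the statements start on A4, E4, B3, moving down a 4th each time.
Continuing the starts: F#3 → C#3.
So cell 5 is C#3 E3 A3 C4.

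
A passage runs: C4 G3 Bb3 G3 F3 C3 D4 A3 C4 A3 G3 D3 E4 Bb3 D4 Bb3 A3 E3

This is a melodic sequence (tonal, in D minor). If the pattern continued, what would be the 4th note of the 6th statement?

The unit is 6 notes. Position-4 pitches of the 3 shown cells: G3, A3, Bb3.
Extending up a 2nd: C4 → D4 → E4.

E4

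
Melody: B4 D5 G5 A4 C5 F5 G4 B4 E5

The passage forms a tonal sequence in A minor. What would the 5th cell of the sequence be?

E4 G4 C5

The 3-note cells begin on B4, A4, G4 — each down a 2nd from the last.
Carrying on: F4 → E4.
So cell 5 is E4 G4 C5.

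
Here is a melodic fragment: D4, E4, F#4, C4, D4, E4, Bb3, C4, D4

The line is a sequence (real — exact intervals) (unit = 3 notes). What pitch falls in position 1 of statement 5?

Gb3

Grouping in 3s, the 1st note of each cell is D4, C4, Bb3.
Carrying that down a 2nd forward: Ab3 → Gb3.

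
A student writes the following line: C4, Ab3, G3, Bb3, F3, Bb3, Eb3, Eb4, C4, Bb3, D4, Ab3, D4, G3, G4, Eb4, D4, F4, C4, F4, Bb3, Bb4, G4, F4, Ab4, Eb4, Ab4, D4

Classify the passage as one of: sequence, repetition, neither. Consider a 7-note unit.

Each 7-note cell is the previous one transposed up a 3rd.

sequence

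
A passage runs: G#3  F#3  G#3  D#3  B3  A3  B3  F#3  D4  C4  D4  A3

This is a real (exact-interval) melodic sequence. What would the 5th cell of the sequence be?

Ab4 Gb4 Ab4 Eb4

The 4-note cells begin on G#3, B3, D4 — each up a 3rd from the last.
Extending up a 3rd: F4 → Ab4.
Statement 5 starts on Ab4 and keeps the same exact contour: Ab4 Gb4 Ab4 Eb4.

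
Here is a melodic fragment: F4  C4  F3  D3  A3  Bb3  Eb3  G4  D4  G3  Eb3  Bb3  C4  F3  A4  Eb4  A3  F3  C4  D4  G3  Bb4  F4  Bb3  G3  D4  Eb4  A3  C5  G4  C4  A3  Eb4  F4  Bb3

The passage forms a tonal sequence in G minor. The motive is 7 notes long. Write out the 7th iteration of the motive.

Eb5 Bb4 Eb4 C4 G4 A4 D4

Unit = 7 notes; the statements start on F4, G4, A4, Bb4, C5, moving up a 2nd each time.
Carrying on: D5 → Eb5.
From Eb5 the diatonic shape gives Eb5 Bb4 Eb4 C4 G4 A4 D4.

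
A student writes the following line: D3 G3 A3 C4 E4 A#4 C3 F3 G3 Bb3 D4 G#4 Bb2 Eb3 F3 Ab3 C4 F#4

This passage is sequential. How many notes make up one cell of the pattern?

6

18 notes total. Splitting into 3 groups of 6:
D3 G3 A3 C4 E4 A#4 | C3 F3 G3 Bb3 D4 G#4 | Bb2 Eb3 F3 Ab3 C4 F#4
Each cell is the previous one down a 2nd — so the unit is 6 notes.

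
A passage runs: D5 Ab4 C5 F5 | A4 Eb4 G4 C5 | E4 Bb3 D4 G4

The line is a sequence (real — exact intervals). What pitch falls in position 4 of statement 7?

With 4-note cells, note 4 of each statement runs F5, C5, G4.
Extending down a 4th: D4 → A3 → E3 → B2.

B2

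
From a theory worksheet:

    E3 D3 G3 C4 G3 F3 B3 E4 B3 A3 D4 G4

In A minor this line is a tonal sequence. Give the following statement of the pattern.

Unit = 4 notes; the statements start on E3, G3, B3, moving up a 3rd each time.
So cell 4 is D4 C4 F4 B4.

D4 C4 F4 B4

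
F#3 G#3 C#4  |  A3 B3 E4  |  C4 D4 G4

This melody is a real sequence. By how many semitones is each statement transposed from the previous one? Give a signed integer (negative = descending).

Unit = 3 notes; the statements start on F#3, A3, C4, moving up a 3rd each time.
F#3→A3 is 57 − 54 = 3 semitones.

3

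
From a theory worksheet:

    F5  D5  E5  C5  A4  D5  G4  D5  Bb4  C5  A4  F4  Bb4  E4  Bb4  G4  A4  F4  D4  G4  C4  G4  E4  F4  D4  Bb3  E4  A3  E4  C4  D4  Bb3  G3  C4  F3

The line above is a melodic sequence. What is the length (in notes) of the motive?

7

35 notes total. Splitting into 5 groups of 7:
F5 D5 E5 C5 A4 D5 G4 | D5 Bb4 C5 A4 F4 Bb4 E4 | Bb4 G4 A4 F4 D4 G4 C4 | G4 E4 F4 D4 Bb3 E4 A3 | E4 C4 D4 Bb3 G3 C4 F3
Every group is a transposition down a 3rd of the one before; no shorter unit works.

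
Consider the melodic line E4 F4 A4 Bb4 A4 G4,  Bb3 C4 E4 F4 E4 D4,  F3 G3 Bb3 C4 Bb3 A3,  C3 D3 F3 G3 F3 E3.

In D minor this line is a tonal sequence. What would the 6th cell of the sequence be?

Taking 6-note groups, the heads are E4, Bb3, F3, C3: the pattern moves down a 4th.
Extending down a 4th: G2 → D2.
From D2 the diatonic shape gives D2 E2 G2 A2 G2 F2.

D2 E2 G2 A2 G2 F2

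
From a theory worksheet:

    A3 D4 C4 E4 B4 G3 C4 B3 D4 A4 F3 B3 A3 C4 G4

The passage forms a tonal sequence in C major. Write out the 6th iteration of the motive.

C3 F3 E3 G3 D4

With a 5-note motive the entries are A3, G3, F3, each down a 2nd from the previous.
Continuing the starts: E3 → D3 → C3.
From C3 the diatonic shape gives C3 F3 E3 G3 D4.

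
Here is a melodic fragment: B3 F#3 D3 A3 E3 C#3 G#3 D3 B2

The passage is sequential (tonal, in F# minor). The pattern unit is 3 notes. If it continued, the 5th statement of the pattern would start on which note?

E3

With a 3-note motive the entries are B3, A3, G#3, each down a 2nd from the previous.
Continuing: F#3 → E3. Statement 5 starts on E3.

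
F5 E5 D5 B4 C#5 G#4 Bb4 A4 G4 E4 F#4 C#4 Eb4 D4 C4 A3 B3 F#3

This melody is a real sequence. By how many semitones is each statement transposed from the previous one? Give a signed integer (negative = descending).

Taking 6-note groups, the heads are F5, Bb4, Eb4: the pattern moves down a 5th.
F5→Bb4 is 70 − 77 = -7 semitones.

-7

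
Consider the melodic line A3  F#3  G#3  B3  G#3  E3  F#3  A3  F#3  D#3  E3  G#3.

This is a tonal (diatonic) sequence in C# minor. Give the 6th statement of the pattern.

Taking 4-note groups, the heads are A3, G#3, F#3: the pattern moves down a 2nd.
Continuing the starts: E3 → D#3 → C#3.
From C#3 the diatonic shape gives C#3 A2 B2 D#3.

C#3 A2 B2 D#3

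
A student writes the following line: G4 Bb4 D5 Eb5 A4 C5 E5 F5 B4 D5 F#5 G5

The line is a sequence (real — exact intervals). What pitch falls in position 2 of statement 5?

F#5

The unit is 4 notes. Position-2 pitches of the 3 shown cells: Bb4, C5, D5.
Carrying that up a 2nd forward: E5 → F#5.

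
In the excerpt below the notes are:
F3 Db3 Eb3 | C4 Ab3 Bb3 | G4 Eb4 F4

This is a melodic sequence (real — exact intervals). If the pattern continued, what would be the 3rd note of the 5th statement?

G5

The unit is 3 notes. Position-3 pitches of the 3 shown cells: Eb3, Bb3, F4.
Extending up a 5th: C5 → G5.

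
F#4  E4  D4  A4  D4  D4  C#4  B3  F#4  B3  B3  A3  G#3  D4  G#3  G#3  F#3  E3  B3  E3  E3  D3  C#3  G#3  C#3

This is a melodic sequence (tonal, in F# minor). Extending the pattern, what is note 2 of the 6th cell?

Grouping in 5s, the 2nd note of each cell is E4, C#4, A3, F#3, D3.
From D3, down a 3rd gives B2.

B2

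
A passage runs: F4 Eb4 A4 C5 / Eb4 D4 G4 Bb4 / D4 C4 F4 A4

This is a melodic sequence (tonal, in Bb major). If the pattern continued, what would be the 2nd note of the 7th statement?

F3

Grouping in 4s, the 2nd note of each cell is Eb4, D4, C4.
Extending down a 2nd: Bb3 → A3 → G3 → F3.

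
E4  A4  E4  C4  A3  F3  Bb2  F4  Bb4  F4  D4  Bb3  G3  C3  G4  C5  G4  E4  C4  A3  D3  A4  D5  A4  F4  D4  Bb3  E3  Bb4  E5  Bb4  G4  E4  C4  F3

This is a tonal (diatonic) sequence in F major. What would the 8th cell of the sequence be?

Unit = 7 notes; the statements start on E4, F4, G4, A4, Bb4, moving up a 2nd each time.
Carrying on: C5 → D5 → E5.
Statement 8 starts on E5 and keeps the same diatonic contour: E5 A5 E5 C5 A4 F4 Bb3.

E5 A5 E5 C5 A4 F4 Bb3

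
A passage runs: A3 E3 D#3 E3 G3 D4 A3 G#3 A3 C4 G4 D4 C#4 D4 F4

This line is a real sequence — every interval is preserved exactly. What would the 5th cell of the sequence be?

F5 C5 B4 C5 Eb5

The 5-note cells begin on A3, D4, G4 — each up a 4th from the last.
Extending up a 4th: C5 → F5.
So cell 5 is F5 C5 B4 C5 Eb5.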